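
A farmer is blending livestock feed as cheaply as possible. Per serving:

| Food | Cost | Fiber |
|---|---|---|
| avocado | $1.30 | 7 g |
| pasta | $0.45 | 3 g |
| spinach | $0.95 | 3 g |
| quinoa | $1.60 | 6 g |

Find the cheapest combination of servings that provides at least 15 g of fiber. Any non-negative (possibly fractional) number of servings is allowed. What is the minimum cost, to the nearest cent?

Cost per g of fiber: pasta $0.1500, avocado $0.1857, quinoa $0.2667, spinach $0.3167.
With no serving limits, use only pasta: 15 g / 3 g = 5 servings × $0.45 = $2.25.

$2.25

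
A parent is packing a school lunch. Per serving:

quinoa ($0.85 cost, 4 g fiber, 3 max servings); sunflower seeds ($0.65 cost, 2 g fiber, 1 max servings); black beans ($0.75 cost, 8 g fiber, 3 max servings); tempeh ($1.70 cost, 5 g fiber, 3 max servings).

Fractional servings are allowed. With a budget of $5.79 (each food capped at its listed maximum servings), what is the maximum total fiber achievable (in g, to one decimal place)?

39.0 g

Fiber per dollar: black beans 10.67, quinoa 4.706, sunflower seeds 3.077, tempeh 2.941.
Take 3 servings of black beans: spends $2.25, +24.0 g fiber (running total 24.0 g).
Take 3 servings of quinoa: spends $2.55, +12.0 g fiber (running total 36.0 g).
Take 1 serving of sunflower seeds: spends $0.65, +2.0 g fiber (running total 38.0 g).
Take 0.2 servings of tempeh: spends $0.34, +1.0 g fiber (running total 39.0 g).
Greedy by best ratio exhausts the cost allowance optimally: 39.0 g.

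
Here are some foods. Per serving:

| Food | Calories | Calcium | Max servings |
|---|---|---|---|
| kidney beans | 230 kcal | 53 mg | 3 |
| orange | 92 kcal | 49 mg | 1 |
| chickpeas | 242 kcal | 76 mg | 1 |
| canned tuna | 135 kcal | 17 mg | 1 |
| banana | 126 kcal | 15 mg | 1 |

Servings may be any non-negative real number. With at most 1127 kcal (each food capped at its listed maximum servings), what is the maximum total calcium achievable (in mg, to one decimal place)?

Calcium per kcal: orange 0.5326, chickpeas 0.314, kidney beans 0.2304, canned tuna 0.1259, banana 0.119.
Take 1 serving of orange: uses 92 kcal, +49.0 mg calcium (running total 49.0 mg).
Take 1 serving of chickpeas: uses 242 kcal, +76.0 mg calcium (running total 125.0 mg).
Take 3 servings of kidney beans: uses 690 kcal, +159.0 mg calcium (running total 284.0 mg).
Take 0.763 servings of canned tuna: uses 103 kcal, +13.0 mg calcium (running total 297.0 mg).
Filling greedily by calcium-per-kcal is optimal for one linear limit, giving 297.0 mg.

297.0 mg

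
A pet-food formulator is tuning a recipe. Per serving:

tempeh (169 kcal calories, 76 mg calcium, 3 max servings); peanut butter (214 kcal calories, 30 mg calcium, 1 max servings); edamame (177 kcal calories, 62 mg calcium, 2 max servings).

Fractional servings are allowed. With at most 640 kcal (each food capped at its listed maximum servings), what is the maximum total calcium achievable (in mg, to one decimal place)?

274.6 mg

Calcium per kcal: tempeh 0.4497, edamame 0.3503, peanut butter 0.1402.
Take 3 servings of tempeh: uses 507 kcal, +228.0 mg calcium (running total 228.0 mg).
Take 0.7514 servings of edamame: uses 133 kcal, +46.6 mg calcium (running total 274.6 mg).
Filling greedily by calcium-per-kcal is optimal for one linear limit, giving 274.6 mg.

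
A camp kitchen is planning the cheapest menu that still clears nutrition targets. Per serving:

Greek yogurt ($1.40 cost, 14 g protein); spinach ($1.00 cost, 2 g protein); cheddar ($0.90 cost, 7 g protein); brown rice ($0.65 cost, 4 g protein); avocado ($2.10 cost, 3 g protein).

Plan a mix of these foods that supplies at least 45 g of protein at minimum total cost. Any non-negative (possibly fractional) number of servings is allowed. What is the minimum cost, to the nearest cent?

$4.50

Cost per g of protein: Greek yogurt $0.1000, cheddar $0.1286, brown rice $0.1625, spinach $0.5000, avocado $0.7000.
With no serving limits, use only Greek yogurt: 45 g / 14 g = 3.214 servings × $1.40 = $4.50.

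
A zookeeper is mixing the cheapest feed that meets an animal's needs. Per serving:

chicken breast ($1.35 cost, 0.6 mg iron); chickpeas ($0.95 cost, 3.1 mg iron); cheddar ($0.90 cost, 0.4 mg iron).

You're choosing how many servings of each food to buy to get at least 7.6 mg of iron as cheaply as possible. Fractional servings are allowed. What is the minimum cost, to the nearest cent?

Cost per mg of iron: chickpeas $0.3065, chicken breast $2.2500, cheddar $2.2500.
With no serving limits, use only chickpeas: 7.6 mg / 3.1 mg = 2.452 servings × $0.95 = $2.33.

$2.33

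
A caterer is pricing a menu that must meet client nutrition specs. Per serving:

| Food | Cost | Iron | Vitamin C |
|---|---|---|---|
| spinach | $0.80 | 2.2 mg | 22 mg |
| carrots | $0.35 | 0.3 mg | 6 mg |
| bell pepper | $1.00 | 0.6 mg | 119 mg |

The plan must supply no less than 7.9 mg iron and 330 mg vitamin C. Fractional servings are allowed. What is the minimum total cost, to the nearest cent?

$4.61

A basic optimal solution has at most two foods positive. Try each food alone and each pair with both targets met exactly.
spinach only: max(7.9/2.2, 330/22) = 15 servings → $12.00.
carrots only: max(7.9/0.3, 330/6) = 55 servings → $19.25.
bell pepper only: max(7.9/0.6, 330/119) = 13.17 servings → $13.17.
spinach + carrots with both targets exact would need a negative amount; discard.
spinach + bell pepper with both tight: 2.985 servings and 2.221 servings → $4.61.
carrots + bell pepper with both tight: 23.12 servings and 1.607 servings → $9.70.
The minimum over all feasible corners is $4.61.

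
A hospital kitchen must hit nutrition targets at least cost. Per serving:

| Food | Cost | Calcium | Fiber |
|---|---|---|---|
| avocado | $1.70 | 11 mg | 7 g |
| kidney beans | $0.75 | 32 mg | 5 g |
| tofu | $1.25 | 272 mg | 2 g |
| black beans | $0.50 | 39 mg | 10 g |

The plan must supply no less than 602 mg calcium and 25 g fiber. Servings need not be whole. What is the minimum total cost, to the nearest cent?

$3.45

Check every corner: each single food scaled to meet both minima, and each pair solved so both constraints bind.
avocado only: max(602/11, 25/7) = 54.73 servings → $93.04.
kidney beans only: max(602/32, 25/5) = 18.81 servings → $14.11.
tofu only: max(602/272, 25/2) = 12.5 servings → $15.62.
black beans only: max(602/39, 25/10) = 15.44 servings → $7.72.
avocado + kidney beans with both targets exact would need a negative amount; discard.
avocado + tofu with both tight: 2.973 servings and 2.093 servings → $7.67.
avocado + black beans with both targets exact would need a negative amount; discard.
kidney beans + tofu with both tight: 4.318 servings and 1.705 servings → $5.37.
kidney beans + black beans: intersection lies outside the first quadrant.
tofu + black beans with both tight: 1.91 servings and 2.118 servings → $3.45.
So the least-cost plan costs $3.45.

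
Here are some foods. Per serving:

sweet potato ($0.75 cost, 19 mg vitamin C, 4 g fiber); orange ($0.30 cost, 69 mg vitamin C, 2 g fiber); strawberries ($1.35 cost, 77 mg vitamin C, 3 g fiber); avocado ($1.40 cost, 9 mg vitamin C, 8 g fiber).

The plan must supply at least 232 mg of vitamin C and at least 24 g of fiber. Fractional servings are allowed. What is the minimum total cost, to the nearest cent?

sweet potato only: max(232/19, 24/4) = 12.21 servings → $9.16.
orange only: max(232/69, 24/2) = 12 servings → $3.60.
strawberries only: max(232/77, 24/3) = 8 servings → $10.80.
avocado only: max(232/9, 24/8) = 25.78 servings → $36.09.
sweet potato + orange with both tight: 5.008 servings and 1.983 servings → $4.35.
sweet potato + strawberries with both tight: 4.59 servings and 1.88 servings → $5.98.
sweet potato + avocado: intersection lies outside the first quadrant.
orange + strawberries: intersection lies outside the first quadrant.
orange + avocado with both tight: 3.071 servings and 2.232 servings → $4.05.
strawberries + avocado with both tight: 2.784 servings and 1.956 servings → $6.50.
So the least-cost plan costs $3.60.

$3.60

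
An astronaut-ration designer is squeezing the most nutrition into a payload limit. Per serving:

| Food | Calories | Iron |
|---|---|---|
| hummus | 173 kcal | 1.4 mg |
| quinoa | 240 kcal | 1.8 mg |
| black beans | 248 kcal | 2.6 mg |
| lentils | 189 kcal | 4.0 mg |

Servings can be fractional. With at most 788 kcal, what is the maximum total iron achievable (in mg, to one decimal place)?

16.7 mg

Iron per kcal: lentils 0.02116, black beans 0.01048, hummus 0.008092, quinoa 0.0075.
With no serving limits, spend the whole calories allowance on lentils: 788 kcal / 189 kcal × 4.0 mg = 16.7 mg.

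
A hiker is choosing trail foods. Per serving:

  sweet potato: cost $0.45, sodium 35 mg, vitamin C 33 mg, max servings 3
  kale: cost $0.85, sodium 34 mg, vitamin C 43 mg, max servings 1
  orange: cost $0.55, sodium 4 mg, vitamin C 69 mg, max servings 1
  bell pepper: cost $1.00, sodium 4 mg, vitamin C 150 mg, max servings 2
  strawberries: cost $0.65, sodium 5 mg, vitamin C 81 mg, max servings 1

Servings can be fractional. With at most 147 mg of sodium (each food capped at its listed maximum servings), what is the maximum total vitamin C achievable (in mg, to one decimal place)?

583.5 mg

Vitamin C per mg sodium: bell pepper 37.5, orange 17.25, strawberries 16.2, kale 1.265, sweet potato 0.9429.
Take 2 servings of bell pepper: uses 8 mg sodium, +300.0 mg vitamin C (running total 300.0 mg).
Take 1 serving of orange: uses 4 mg sodium, +69.0 mg vitamin C (running total 369.0 mg).
Take 1 serving of strawberries: uses 5 mg sodium, +81.0 mg vitamin C (running total 450.0 mg).
Take 1 serving of kale: uses 34 mg sodium, +43.0 mg vitamin C (running total 493.0 mg).
Take 2.743 servings of sweet potato: uses 96 mg sodium, +90.5 mg vitamin C (running total 583.5 mg).
Filling greedily by vitamin C-per-mg sodium is optimal for one linear limit, giving 583.5 mg.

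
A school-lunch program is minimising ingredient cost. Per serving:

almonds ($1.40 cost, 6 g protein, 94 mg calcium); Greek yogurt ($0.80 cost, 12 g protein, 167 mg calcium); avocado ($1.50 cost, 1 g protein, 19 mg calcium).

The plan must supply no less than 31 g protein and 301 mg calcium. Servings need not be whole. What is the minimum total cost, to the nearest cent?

almonds only: max(31/6, 301/94) = 5.167 servings → $7.23.
Greek yogurt only: max(31/12, 301/167) = 2.583 servings → $2.07.
avocado only: max(31/1, 301/19) = 31 servings → $46.50.
almonds + Greek yogurt with both targets exact would need a negative amount; discard.
almonds + avocado: the both-tight solution has a negative serving — not a feasible corner.
Greek yogurt + avocado: the both-tight solution has a negative serving — not a feasible corner.
So the least-cost plan costs $2.07.

$2.07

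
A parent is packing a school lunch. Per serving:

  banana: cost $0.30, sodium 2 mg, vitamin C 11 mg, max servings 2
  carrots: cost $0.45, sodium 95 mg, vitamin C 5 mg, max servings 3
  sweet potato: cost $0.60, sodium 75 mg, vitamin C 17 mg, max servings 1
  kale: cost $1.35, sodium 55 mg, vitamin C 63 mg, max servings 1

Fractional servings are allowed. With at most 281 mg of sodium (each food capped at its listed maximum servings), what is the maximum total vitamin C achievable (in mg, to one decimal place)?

109.7 mg

Vitamin C per mg sodium: banana 5.5, kale 1.145, sweet potato 0.2267, carrots 0.05263.
Take 2 servings of banana: uses 4 mg sodium, +22.0 mg vitamin C (running total 22.0 mg).
Take 1 serving of kale: uses 55 mg sodium, +63.0 mg vitamin C (running total 85.0 mg).
Take 1 serving of sweet potato: uses 75 mg sodium, +17.0 mg vitamin C (running total 102.0 mg).
Take 1.547 servings of carrots: uses 147 mg sodium, +7.7 mg vitamin C (running total 109.7 mg).
Greedy by best ratio exhausts the sodium allowance optimally: 109.7 mg.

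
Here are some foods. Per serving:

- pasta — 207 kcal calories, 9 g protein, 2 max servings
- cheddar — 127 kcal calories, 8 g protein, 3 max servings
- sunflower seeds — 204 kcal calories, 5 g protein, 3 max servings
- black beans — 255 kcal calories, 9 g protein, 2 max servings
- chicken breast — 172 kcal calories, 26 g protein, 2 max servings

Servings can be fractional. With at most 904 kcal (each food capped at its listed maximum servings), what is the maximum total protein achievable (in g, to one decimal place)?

83.8 g

Protein per kcal: chicken breast 0.1512, cheddar 0.06299, pasta 0.04348, black beans 0.03529, sunflower seeds 0.02451.
Take 2 servings of chicken breast: uses 344 kcal, +52.0 g protein (running total 52.0 g).
Take 3 servings of cheddar: uses 381 kcal, +24.0 g protein (running total 76.0 g).
Take 0.8647 servings of pasta: uses 179 kcal, +7.8 g protein (running total 83.8 g).
Greedy by best ratio exhausts the calories allowance optimally: 83.8 g.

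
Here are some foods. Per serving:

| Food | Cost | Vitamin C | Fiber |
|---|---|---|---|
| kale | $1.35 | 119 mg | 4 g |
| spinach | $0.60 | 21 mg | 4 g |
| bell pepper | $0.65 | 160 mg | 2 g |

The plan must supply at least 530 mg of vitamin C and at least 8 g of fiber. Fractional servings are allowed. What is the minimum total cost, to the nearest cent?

$2.34

Minimising a linear cost over {vitamin C ≥ 530, fiber ≥ 8, servings ≥ 0} — the optimum is at a vertex, using one or two foods.
kale only: max(530/119, 8/4) = 4.454 servings → $6.01.
spinach only: max(530/21, 8/4) = 25.24 servings → $15.14.
bell pepper only: max(530/160, 8/2) = 4 servings → $2.60.
kale + spinach: the both-tight solution has a negative serving — not a feasible corner.
kale + bell pepper with both tight: 0.5473 servings and 2.905 servings → $2.63.
spinach + bell pepper with both tight: 0.3679 servings and 3.264 servings → $2.34.
So the least-cost plan costs $2.34.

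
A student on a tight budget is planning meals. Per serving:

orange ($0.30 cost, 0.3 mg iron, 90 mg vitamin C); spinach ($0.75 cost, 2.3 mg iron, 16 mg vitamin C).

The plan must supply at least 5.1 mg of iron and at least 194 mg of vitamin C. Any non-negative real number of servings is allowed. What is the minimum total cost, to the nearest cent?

$2.03

Minimising a linear cost over {iron ≥ 5.1, vitamin C ≥ 194, servings ≥ 0} — the optimum is at a vertex, using one or two foods.
orange only: max(5.1/0.3, 194/90) = 17 servings → $5.10.
spinach only: max(5.1/2.3, 194/16) = 12.12 servings → $9.09.
orange + spinach with both tight: 1.803 servings and 1.982 servings → $2.03.
So the least-cost plan costs $2.03.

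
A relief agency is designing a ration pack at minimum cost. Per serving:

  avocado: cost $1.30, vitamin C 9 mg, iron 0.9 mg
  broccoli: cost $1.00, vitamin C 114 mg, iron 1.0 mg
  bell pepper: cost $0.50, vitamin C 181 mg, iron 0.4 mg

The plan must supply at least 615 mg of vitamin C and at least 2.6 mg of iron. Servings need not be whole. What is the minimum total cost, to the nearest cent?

$2.84

Check every corner: each single food scaled to meet both minima, and each pair solved so both constraints bind.
avocado only: max(615/9, 2.6/0.9) = 68.33 servings → $88.83.
broccoli only: max(615/114, 2.6/1.0) = 5.395 servings → $5.39.
bell pepper only: max(615/181, 2.6/0.4) = 6.5 servings → $3.25.
avocado + broccoli: intersection lies outside the first quadrant.
avocado + bell pepper with both tight: 1.41 servings and 3.328 servings → $3.50.
broccoli + bell pepper with both tight: 1.659 servings and 2.353 servings → $2.84.
Cheapest feasible corner: $2.84.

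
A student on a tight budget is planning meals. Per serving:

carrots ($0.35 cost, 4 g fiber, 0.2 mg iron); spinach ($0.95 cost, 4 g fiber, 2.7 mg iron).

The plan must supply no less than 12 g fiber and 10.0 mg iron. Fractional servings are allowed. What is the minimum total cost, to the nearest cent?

$3.52

carrots only: max(12/4, 10.0/0.2) = 50 servings → $17.50.
spinach only: max(12/4, 10.0/2.7) = 3.704 servings → $3.52.
carrots + spinach: intersection lies outside the first quadrant.
The minimum over all feasible corners is $3.52.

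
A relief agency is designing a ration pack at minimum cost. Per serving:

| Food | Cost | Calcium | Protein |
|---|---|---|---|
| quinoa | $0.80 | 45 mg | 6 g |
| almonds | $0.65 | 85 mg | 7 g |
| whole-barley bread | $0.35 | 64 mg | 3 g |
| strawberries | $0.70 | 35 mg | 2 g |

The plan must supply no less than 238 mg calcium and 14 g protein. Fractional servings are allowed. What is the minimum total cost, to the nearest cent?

With two linear requirements the optimum uses one or two foods; enumerate the corners.
quinoa only: max(238/45, 14/6) = 5.289 servings → $4.23.
almonds only: max(238/85, 14/7) = 2.8 servings → $1.82.
whole-barley bread only: max(238/64, 14/3) = 4.667 servings → $1.63.
strawberries only: max(238/35, 14/2) = 7 servings → $4.90.
quinoa + almonds: intersection lies outside the first quadrant.
quinoa + whole-barley bread with both tight: 0.7309 servings and 3.205 servings → $1.71.
quinoa + strawberries with both tight: 0.1167 servings and 6.65 servings → $4.75.
almonds + whole-barley bread with both tight: 0.943 servings and 2.466 servings → $1.48.
almonds + strawberries with both tight: 0.1867 servings and 6.347 servings → $4.56.
whole-barley bread + strawberries with both targets exact would need a negative amount; discard.
Cheapest feasible corner: $1.48.

$1.48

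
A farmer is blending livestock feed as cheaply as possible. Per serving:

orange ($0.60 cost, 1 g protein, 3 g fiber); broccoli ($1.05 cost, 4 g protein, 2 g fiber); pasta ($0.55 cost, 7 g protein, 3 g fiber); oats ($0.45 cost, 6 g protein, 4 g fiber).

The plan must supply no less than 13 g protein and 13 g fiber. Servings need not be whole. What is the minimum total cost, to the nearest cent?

$1.46

Minimising a linear cost over {protein ≥ 13, fiber ≥ 13, servings ≥ 0} — the optimum is at a vertex, using one or two foods.
orange only: max(13/1, 13/3) = 13 servings → $7.80.
broccoli only: max(13/4, 13/2) = 6.5 servings → $6.83.
pasta only: max(13/7, 13/3) = 4.333 servings → $2.38.
oats only: max(13/6, 13/4) = 3.25 servings → $1.46.
orange + broccoli with both tight: 2.6 servings and 2.6 servings → $4.29.
orange + pasta with both tight: 2.889 servings and 1.444 servings → $2.53.
orange + oats with both tight: 1.857 servings and 1.857 servings → $1.95.
broccoli + pasta: intersection lies outside the first quadrant.
broccoli + oats: the both-tight solution has a negative serving — not a feasible corner.
pasta + oats: intersection lies outside the first quadrant.
Cheapest feasible corner: $1.46.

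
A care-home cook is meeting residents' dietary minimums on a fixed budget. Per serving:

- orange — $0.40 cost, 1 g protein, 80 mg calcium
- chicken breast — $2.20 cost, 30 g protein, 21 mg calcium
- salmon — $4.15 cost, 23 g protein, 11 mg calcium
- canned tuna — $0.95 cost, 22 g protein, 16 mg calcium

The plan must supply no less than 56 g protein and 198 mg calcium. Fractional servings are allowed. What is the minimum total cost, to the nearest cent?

orange only: max(56/1, 198/80) = 56 servings → $22.40.
chicken breast only: max(56/30, 198/21) = 9.429 servings → $20.74.
salmon only: max(56/23, 198/11) = 18 servings → $74.70.
canned tuna only: max(56/22, 198/16) = 12.38 servings → $11.76.
orange + chicken breast with both tight: 2.003 servings and 1.8 servings → $4.76.
orange + salmon with both tight: 2.153 servings and 2.341 servings → $10.58.
orange + canned tuna with both tight: 1.984 servings and 2.455 servings → $3.13.
chicken breast + salmon: intersection lies outside the first quadrant.
chicken breast + canned tuna: intersection lies outside the first quadrant.
salmon + canned tuna: intersection lies outside the first quadrant.
So the least-cost plan costs $3.13.

$3.13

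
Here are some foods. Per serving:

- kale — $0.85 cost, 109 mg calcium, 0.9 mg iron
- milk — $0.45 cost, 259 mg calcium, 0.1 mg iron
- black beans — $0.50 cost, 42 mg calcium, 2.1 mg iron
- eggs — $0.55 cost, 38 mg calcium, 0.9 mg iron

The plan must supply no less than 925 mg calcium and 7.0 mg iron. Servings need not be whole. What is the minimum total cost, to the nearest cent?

This is a tiny linear program; its minimum lies at a vertex of the feasible set. List the vertices and price them.
kale only: max(925/109, 7.0/0.9) = 8.486 servings → $7.21.
milk only: max(925/259, 7.0/0.1) = 70 servings → $31.50.
black beans only: max(925/42, 7.0/2.1) = 22.02 servings → $11.01.
eggs only: max(925/38, 7.0/0.9) = 24.34 servings → $13.39.
kale + milk with both tight: 7.743 servings and 0.3128 servings → $6.72.
kale + black beans: intersection lies outside the first quadrant.
kale + eggs: intersection lies outside the first quadrant.
milk + black beans with both tight: 3.054 servings and 3.188 servings → $2.97.
milk + eggs with both tight: 2.471 servings and 7.503 servings → $5.24.
black beans + eggs with both targets exact would need a negative amount; discard.
So the least-cost plan costs $2.97.

$2.97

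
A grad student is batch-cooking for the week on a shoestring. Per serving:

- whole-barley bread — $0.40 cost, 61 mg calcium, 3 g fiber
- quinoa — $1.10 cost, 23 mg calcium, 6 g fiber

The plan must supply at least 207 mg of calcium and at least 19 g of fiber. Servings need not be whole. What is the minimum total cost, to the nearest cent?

$2.53

An LP optimum is at a vertex; with two nutrient constraints at most two foods are used. Check each candidate.
whole-barley bread only: max(207/61, 19/3) = 6.333 servings → $2.53.
quinoa only: max(207/23, 19/6) = 9 servings → $9.90.
whole-barley bread + quinoa with both tight: 2.71 servings and 1.811 servings → $3.08.
Cheapest feasible corner: $2.53.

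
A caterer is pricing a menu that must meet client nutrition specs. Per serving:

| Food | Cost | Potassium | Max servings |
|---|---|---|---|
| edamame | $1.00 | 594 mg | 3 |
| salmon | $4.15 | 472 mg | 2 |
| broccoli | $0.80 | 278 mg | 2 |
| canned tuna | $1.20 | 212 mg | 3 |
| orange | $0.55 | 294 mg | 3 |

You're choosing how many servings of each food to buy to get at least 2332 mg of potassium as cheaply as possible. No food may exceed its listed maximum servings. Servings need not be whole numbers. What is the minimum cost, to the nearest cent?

$4.03

Cost per mg of potassium: edamame $0.0017, orange $0.0019, broccoli $0.0029, canned tuna $0.0057, salmon $0.0088.
Take 3 servings of edamame: +1782.0 mg potassium for $3.00 (total $3.00, still need 550.0 mg).
Take 1.871 servings of orange: +550.0 mg potassium for $1.03 (total $4.03, still need 0.0 mg).
Filling from the cheapest source first is optimal under one linear minimum: $4.03.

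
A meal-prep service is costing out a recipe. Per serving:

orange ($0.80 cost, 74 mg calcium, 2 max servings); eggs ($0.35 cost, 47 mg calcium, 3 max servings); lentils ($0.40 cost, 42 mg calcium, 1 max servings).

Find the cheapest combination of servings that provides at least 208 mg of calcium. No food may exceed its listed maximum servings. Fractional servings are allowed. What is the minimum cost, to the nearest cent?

Cost per mg of calcium: eggs $0.0074, lentils $0.0095, orange $0.0108.
Take 3 servings of eggs: +141.0 mg calcium for $1.05 (total $1.05, still need 67.0 mg).
Take 1 serving of lentils: +42.0 mg calcium for $0.40 (total $1.45, still need 25.0 mg).
Take 0.3378 servings of orange: +25.0 mg calcium for $0.27 (total $1.72, still need 0.0 mg).
Greedy by cheapest-per-mg is optimal for a single linear constraint, so the minimum cost is $1.72.

$1.72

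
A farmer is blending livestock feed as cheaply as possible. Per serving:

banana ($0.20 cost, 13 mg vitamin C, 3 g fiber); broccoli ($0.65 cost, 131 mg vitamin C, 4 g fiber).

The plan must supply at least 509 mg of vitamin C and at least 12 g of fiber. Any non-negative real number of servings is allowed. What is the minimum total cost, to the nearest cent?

$2.53

An LP optimum is at a vertex; with two nutrient constraints at most two foods are used. Check each candidate.
banana only: max(509/13, 12/3) = 39.15 servings → $7.83.
broccoli only: max(509/131, 12/4) = 3.885 servings → $2.53.
banana + broccoli with both targets exact would need a negative amount; discard.
Cheapest feasible corner: $2.53.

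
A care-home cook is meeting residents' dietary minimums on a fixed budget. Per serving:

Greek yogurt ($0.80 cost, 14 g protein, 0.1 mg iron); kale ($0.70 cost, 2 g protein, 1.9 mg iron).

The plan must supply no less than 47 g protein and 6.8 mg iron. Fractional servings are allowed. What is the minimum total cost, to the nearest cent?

$4.69

Greek yogurt only: max(47/14, 6.8/0.1) = 68 servings → $54.40.
kale only: max(47/2, 6.8/1.9) = 23.5 servings → $16.45.
Greek yogurt + kale with both tight: 2.867 servings and 3.428 servings → $4.69.
So the least-cost plan costs $4.69.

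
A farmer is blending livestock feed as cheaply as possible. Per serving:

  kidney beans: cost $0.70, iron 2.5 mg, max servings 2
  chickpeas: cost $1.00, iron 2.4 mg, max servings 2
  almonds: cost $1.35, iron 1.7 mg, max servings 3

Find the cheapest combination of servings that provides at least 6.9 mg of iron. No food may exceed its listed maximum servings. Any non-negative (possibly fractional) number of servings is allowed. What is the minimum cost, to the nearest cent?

$2.19

Cost per mg of iron: kidney beans $0.2800, chickpeas $0.4167, almonds $0.7941.
Take 2 servings of kidney beans: +5.0 mg iron for $1.40 (total $1.40, still need 1.9 mg).
Take 0.7917 servings of chickpeas: +1.9 mg iron for $0.79 (total $2.19, still need 0.0 mg).
Filling from the cheapest source first is optimal under one linear minimum: $2.19.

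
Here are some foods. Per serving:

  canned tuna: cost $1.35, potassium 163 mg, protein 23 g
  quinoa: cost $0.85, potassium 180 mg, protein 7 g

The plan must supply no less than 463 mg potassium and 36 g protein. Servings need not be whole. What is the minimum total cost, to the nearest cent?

$2.81

An LP optimum is at a vertex; with two nutrient constraints at most two foods are used. Check each candidate.
canned tuna only: max(463/163, 36/23) = 2.84 servings → $3.83.
quinoa only: max(463/180, 36/7) = 5.143 servings → $4.37.
canned tuna + quinoa with both tight: 1.08 servings and 1.594 servings → $2.81.
Cheapest feasible corner: $2.81.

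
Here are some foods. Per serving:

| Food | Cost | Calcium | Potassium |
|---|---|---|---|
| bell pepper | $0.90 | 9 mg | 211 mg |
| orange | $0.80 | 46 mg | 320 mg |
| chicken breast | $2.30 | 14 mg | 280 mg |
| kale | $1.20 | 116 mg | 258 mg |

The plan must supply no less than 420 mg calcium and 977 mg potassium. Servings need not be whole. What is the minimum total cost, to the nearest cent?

An LP optimum is at a vertex; with two nutrient constraints at most two foods are used. Check each candidate.
bell pepper only: max(420/9, 977/211) = 46.67 servings → $42.00.
orange only: max(420/46, 977/320) = 9.13 servings → $7.30.
chicken breast only: max(420/14, 977/280) = 30 servings → $69.00.
kale only: max(420/116, 977/258) = 3.787 servings → $4.54.
bell pepper + orange: the both-tight solution has a negative serving — not a feasible corner.
bell pepper + chicken breast: intersection lies outside the first quadrant.
bell pepper + kale with both tight: 0.2244 servings and 3.603 servings → $4.53.
orange + chicken breast with both targets exact would need a negative amount; discard.
orange + kale with both tight: 0.1969 servings and 3.543 servings → $4.41.
chicken breast + kale with both tight: 0.1722 servings and 3.6 servings → $4.72.
The minimum over all feasible corners is $4.41.

$4.41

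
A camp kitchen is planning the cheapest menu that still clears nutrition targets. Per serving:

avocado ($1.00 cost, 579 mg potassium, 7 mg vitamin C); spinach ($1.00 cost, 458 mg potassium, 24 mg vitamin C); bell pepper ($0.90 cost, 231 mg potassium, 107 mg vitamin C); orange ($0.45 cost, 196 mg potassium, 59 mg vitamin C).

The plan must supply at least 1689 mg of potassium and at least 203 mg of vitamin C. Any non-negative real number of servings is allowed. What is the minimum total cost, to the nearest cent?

$3.28

Two binding constraints pin down two serving amounts, so the optimal mix uses at most two foods. The candidates are each food alone (scaled to the tighter of potassium/vitamin C) and each pair with both constraints tight.
avocado only: max(1689/579, 203/7) = 29 servings → $29.00.
spinach only: max(1689/458, 203/24) = 8.458 servings → $8.46.
bell pepper only: max(1689/231, 203/107) = 7.312 servings → $6.58.
orange only: max(1689/196, 203/59) = 8.617 servings → $3.88.
avocado + spinach: the both-tight solution has a negative serving — not a feasible corner.
avocado + bell pepper with both tight: 2.218 servings and 1.752 servings → $3.79.
avocado + orange with both tight: 1.826 servings and 3.224 servings → $3.28.
spinach + bell pepper with both tight: 3.079 servings and 1.207 servings → $4.17.
spinach + orange with both tight: 2.682 servings and 2.35 servings → $3.74.
bell pepper + orange with both targets exact would need a negative amount; discard.
Cheapest feasible corner: $3.28.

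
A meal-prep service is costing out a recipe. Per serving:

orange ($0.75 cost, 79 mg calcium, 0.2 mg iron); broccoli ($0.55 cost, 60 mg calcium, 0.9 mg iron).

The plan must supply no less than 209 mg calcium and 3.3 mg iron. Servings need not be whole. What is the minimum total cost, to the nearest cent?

$2.02

At the optimum either one food covers both requirements or two foods hit both targets exactly; no other combination can be cheaper.
orange only: max(209/79, 3.3/0.2) = 16.5 servings → $12.38.
broccoli only: max(209/60, 3.3/0.9) = 3.667 servings → $2.02.
orange + broccoli: the both-tight solution has a negative serving — not a feasible corner.
Cheapest feasible corner: $2.02.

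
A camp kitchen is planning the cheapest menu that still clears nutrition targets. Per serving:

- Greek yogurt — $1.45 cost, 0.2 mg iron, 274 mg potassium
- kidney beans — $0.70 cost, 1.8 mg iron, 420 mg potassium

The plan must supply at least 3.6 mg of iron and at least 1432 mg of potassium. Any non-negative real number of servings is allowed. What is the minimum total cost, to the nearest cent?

$2.39

With two linear requirements the optimum uses one or two foods; enumerate the corners.
Greek yogurt only: max(3.6/0.2, 1432/274) = 18 servings → $26.10.
kidney beans only: max(3.6/1.8, 1432/420) = 3.41 servings → $2.39.
Greek yogurt + kidney beans with both tight: 2.604 servings and 1.711 servings → $4.97.
The minimum over all feasible corners is $2.39.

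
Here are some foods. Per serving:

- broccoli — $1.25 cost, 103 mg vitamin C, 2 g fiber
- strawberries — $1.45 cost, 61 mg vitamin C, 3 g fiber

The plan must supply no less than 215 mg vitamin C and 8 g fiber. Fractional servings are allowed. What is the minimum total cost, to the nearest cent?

For a min-cost LP with two ≥-constraints, a basic feasible solution has at most two positive variables.
broccoli only: max(215/103, 8/2) = 4 servings → $5.00.
strawberries only: max(215/61, 8/3) = 3.525 servings → $5.11.
broccoli + strawberries with both tight: 0.8396 servings and 2.107 servings → $4.10.
The minimum over all feasible corners is $4.10.

$4.10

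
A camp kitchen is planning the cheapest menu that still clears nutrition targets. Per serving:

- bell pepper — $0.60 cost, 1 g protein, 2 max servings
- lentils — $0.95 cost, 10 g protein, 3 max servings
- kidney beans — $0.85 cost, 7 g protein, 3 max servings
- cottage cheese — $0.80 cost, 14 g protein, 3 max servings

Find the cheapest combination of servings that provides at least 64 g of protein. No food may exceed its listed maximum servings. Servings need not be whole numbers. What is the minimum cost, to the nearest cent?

$4.49

Cost per g of protein: cottage cheese $0.0571, lentils $0.0950, kidney beans $0.1214, bell pepper $0.6000.
Take 3 servings of cottage cheese: +42.0 g protein for $2.40 (total $2.40, still need 22.0 g).
Take 2.2 servings of lentils: +22.0 g protein for $2.09 (total $4.49, still need 0.0 g).
Greedy by cheapest-per-g is optimal for a single linear constraint, so the minimum cost is $4.49.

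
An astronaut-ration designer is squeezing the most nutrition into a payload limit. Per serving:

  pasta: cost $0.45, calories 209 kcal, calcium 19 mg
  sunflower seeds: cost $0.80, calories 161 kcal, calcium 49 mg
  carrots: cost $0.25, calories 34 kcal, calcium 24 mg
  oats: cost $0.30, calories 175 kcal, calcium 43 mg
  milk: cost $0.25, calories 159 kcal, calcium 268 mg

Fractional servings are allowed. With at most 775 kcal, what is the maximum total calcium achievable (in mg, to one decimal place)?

Calcium per kcal: milk 1.686, carrots 0.7059, sunflower seeds 0.3043, oats 0.2457, pasta 0.09091.
With no serving limits, spend the whole calories allowance on milk: 775 kcal / 159 kcal × 268 mg = 1306.3 mg.

1306.3 mg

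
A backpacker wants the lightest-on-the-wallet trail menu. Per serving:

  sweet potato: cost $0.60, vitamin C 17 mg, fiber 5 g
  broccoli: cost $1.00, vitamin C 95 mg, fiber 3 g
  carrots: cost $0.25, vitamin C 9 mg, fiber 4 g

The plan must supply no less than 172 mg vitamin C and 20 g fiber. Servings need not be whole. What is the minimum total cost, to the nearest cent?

$2.42

With two linear requirements the optimum uses one or two foods; enumerate the corners.
sweet potato only: max(172/17, 20/5) = 10.12 servings → $6.07.
broccoli only: max(172/95, 20/3) = 6.667 servings → $6.67.
carrots only: max(172/9, 20/4) = 19.11 servings → $4.78.
sweet potato + broccoli with both tight: 3.264 servings and 1.226 servings → $3.18.
sweet potato + carrots: the both-tight solution has a negative serving — not a feasible corner.
broccoli + carrots with both tight: 1.439 servings and 3.921 servings → $2.42.
Cheapest feasible corner: $2.42.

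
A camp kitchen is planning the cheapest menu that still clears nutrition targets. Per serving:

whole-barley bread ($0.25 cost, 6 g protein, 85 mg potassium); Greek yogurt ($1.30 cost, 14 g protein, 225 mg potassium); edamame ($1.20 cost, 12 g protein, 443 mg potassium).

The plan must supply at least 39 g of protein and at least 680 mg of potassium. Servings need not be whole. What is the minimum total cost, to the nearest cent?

At the optimum either one food covers both requirements or two foods hit both targets exactly; no other combination can be cheaper.
whole-barley bread only: max(39/6, 680/85) = 8 servings → $2.00.
Greek yogurt only: max(39/14, 680/225) = 3.022 servings → $3.93.
edamame only: max(39/12, 680/443) = 3.25 servings → $3.90.
whole-barley bread + Greek yogurt with both targets exact would need a negative amount; discard.
whole-barley bread + edamame with both tight: 5.566 servings and 0.467 servings → $1.95.
Greek yogurt + edamame with both tight: 2.603 servings and 0.2127 servings → $3.64.
So the least-cost plan costs $1.95.

$1.95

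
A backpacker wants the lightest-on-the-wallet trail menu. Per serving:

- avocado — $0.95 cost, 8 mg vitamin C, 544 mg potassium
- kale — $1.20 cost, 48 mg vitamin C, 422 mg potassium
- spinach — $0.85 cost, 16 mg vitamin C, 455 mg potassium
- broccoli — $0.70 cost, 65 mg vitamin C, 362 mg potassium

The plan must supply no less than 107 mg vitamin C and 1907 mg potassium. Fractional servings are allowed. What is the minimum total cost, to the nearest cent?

$3.42

Check every corner: each single food scaled to meet both minima, and each pair solved so both constraints bind.
avocado only: max(107/8, 1907/544) = 13.38 servings → $12.71.
kale only: max(107/48, 1907/422) = 4.519 servings → $5.42.
spinach only: max(107/16, 1907/455) = 6.688 servings → $5.68.
broccoli only: max(107/65, 1907/362) = 5.268 servings → $3.69.
avocado + kale with both tight: 2.04 servings and 1.889 servings → $4.21.
avocado + spinach: the both-tight solution has a negative serving — not a feasible corner.
avocado + broccoli with both tight: 2.625 servings and 1.323 servings → $3.42.
kale + spinach with both tight: 1.204 servings and 3.074 servings → $4.06.
kale + broccoli: intersection lies outside the first quadrant.
spinach + broccoli with both tight: 3.583 servings and 0.7641 servings → $3.58.
Cheapest feasible corner: $3.42.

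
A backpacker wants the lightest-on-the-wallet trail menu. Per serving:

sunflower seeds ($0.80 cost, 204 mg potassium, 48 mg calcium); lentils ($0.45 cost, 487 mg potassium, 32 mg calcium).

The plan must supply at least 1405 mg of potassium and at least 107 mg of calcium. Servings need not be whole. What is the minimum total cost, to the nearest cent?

$1.50

Two binding constraints pin down two serving amounts, so the optimal mix uses at most two foods. The candidates are each food alone (scaled to the tighter of potassium/calcium) and each pair with both constraints tight.
sunflower seeds only: max(1405/204, 107/48) = 6.887 servings → $5.51.
lentils only: max(1405/487, 107/32) = 3.344 servings → $1.50.
sunflower seeds + lentils with both tight: 0.4243 servings and 2.707 servings → $1.56.
Cheapest feasible corner: $1.50.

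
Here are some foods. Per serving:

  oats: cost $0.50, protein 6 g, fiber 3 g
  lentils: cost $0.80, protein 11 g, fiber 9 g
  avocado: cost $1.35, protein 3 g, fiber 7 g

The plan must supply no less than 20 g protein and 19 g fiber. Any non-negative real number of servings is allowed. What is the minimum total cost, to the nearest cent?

$1.69

This is a tiny linear program; its minimum lies at a vertex of the feasible set. List the vertices and price them.
oats only: max(20/6, 19/3) = 6.333 servings → $3.17.
lentils only: max(20/11, 19/9) = 2.111 servings → $1.69.
avocado only: max(20/3, 19/7) = 6.667 servings → $9.00.
oats + lentils with both targets exact would need a negative amount; discard.
oats + avocado with both tight: 2.515 servings and 1.636 servings → $3.47.
lentils + avocado with both tight: 1.66 servings and 0.58 servings → $2.11.
Cheapest feasible corner: $1.69.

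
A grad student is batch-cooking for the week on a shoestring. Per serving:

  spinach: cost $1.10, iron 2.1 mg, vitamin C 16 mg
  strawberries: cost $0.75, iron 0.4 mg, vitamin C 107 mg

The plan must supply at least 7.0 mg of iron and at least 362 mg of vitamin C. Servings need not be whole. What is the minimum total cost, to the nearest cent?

Compare the cost at each extreme point of the feasible region.
spinach only: max(7.0/2.1, 362/16) = 22.62 servings → $24.89.
strawberries only: max(7.0/0.4, 362/107) = 17.5 servings → $13.12.
spinach + strawberries with both tight: 2.768 servings and 2.969 servings → $5.27.
Cheapest feasible corner: $5.27.

$5.27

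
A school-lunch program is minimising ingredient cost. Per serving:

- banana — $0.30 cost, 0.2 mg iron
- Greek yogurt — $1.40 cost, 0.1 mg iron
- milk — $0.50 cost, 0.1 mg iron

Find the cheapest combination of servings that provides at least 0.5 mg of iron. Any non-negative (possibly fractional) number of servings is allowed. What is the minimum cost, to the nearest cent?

Cost per mg of iron: banana $1.5000, milk $5.0000, Greek yogurt $14.0000.
With no serving limits, use only banana: 0.5 mg / 0.2 mg = 2.5 servings × $0.30 = $0.75.

$0.75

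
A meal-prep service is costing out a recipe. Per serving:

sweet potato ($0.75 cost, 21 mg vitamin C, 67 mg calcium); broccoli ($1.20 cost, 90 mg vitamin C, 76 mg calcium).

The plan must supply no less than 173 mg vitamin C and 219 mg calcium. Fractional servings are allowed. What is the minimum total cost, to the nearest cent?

$3.00

For a min-cost LP with two ≥-constraints, a basic feasible solution has at most two positive variables.
sweet potato only: max(173/21, 219/67) = 8.238 servings → $6.18.
broccoli only: max(173/90, 219/76) = 2.882 servings → $3.46.
sweet potato + broccoli with both tight: 1.48 servings and 1.577 servings → $3.00.
Cheapest feasible corner: $3.00.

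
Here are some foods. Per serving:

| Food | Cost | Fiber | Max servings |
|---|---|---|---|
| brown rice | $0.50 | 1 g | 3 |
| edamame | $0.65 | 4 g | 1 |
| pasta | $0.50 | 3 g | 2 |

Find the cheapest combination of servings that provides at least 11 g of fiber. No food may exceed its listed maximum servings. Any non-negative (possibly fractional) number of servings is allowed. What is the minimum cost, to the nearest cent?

Cost per g of fiber: edamame $0.1625, pasta $0.1667, brown rice $0.5000.
Take 1 serving of edamame: +4.0 g fiber for $0.65 (total $0.65, still need 7.0 g).
Take 2 servings of pasta: +6.0 g fiber for $1.00 (total $1.65, still need 1.0 g).
Take 1 serving of brown rice: +1.0 g fiber for $0.50 (total $2.15, still need 0.0 g).
Greedy by cheapest-per-g is optimal for a single linear constraint, so the minimum cost is $2.15.

$2.15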